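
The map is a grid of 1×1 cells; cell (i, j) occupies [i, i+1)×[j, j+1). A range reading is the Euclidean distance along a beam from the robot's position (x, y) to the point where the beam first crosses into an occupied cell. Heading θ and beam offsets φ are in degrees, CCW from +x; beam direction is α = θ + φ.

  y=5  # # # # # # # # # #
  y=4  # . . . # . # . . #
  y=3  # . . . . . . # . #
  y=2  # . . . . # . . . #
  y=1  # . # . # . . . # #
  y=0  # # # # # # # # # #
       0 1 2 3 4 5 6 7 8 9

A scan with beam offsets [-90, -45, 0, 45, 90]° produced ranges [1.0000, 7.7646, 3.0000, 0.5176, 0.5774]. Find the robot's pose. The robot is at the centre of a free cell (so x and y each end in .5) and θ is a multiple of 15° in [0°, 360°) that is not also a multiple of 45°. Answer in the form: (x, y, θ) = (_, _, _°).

The pose lattice has 25·16 = 400 candidates. Test each by forward raycasting.
  (4.5, 3.5, 300°): beam 1 = 4.0415 ≠ 1.0000 ✗
  (5.5, 4.5, 150°): beam 1 = 0.5774 ≠ 1.0000 ✗
  (6.5, 2.5, 150°): beam 2 = 1.5529 ≠ 7.7646 ✗
  (4.5, 2.5, 15°): beam 1 = 0.5176 ≠ 1.0000 ✗
  …
  (8.5, 2.5, 210°): r_1=1.0000, r_2=7.7646, r_3=3.0000, r_4=0.5176, r_5=0.5774 — all match ✓
Only this pose fits every beam.

(x, y, θ) = (8.5, 2.5, 210°)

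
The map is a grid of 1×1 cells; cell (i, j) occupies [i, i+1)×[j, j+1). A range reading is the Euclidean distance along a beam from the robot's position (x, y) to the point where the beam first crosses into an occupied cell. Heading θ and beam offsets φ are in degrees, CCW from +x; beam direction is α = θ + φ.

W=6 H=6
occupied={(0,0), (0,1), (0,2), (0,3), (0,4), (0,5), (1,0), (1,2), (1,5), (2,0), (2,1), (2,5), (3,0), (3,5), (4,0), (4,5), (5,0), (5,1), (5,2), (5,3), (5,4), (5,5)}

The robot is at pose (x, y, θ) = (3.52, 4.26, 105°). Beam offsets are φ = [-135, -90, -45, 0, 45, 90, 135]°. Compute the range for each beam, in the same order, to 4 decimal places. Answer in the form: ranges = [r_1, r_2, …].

ranges = [1.7090, 1.5322, 0.8545, 0.7661, 1.4800, 2.6089, 2.6096]

beam 1: φ=-135°, α=330°
  dir = (cos 330°, sin 330°) = (0.8660, -0.5000); from cell (3,4)
  next x-line at t=0.5543, next y-line at t=0.5200; Δt_x=1.1547, Δt_y=2.0000
    y: enter (3,3) at t=0.5200
    x: enter (4,3) at t=0.5543
    x: enter (5,3) at t=1.7090 ← occupied
  → r_1 = 1.7090
beam 2: φ=-90°, α=15°
  dir = (cos 15°, sin 15°) = (0.9659, 0.2588); from cell (3,4)
  next x-line at t=0.4969, next y-line at t=2.8591; Δt_x=1.0353, Δt_y=3.8637
    x: enter (4,4) at t=0.4969
    x: enter (5,4) at t=1.5322 ← occupied
  → r_2 = 1.5322
beam 3: φ=-45°, α=60°
  dir = (cos 60°, sin 60°) = (0.5000, 0.8660); from cell (3,4)
  next x-line at t=0.9600, next y-line at t=0.8545; Δt_x=2.0000, Δt_y=1.1547
    y: enter (3,5) at t=0.8545 ← occupied
  → r_3 = 0.8545
beam 4: φ=0°, α=105°
  dir = (cos 105°, sin 105°) = (-0.2588, 0.9659); from cell (3,4)
  next x-line at t=2.0091, next y-line at t=0.7661; Δt_x=3.8637, Δt_y=1.0353
    y: enter (3,5) at t=0.7661 ← occupied
  → r_4 = 0.7661
beam 5: φ=45°, α=150°
  dir = (cos 150°, sin 150°) = (-0.8660, 0.5000); from cell (3,4)
  next x-line at t=0.6004, next y-line at t=1.4800; Δt_x=1.1547, Δt_y=2.0000
    x: enter (2,4) at t=0.6004
    y: enter (2,5) at t=1.4800 ← occupied
  → r_5 = 1.4800
beam 6: φ=90°, α=195°
  dir = (cos 195°, sin 195°) = (-0.9659, -0.2588); from cell (3,4)
  next x-line at t=0.5383, next y-line at t=1.0046; Δt_x=1.0353, Δt_y=3.8637
    x: enter (2,4) at t=0.5383
    y: enter (2,3) at t=1.0046
    x: enter (1,3) at t=1.5736
    x: enter (0,3) at t=2.6089 ← occupied
  → r_6 = 2.6089
beam 7: φ=135°, α=240°
  dir = (cos 240°, sin 240°) = (-0.5000, -0.8660); from cell (3,4)
  next x-line at t=1.0400, next y-line at t=0.3002; Δt_x=2.0000, Δt_y=1.1547
    y: enter (3,3) at t=0.3002
    x: enter (2,3) at t=1.0400
    y: enter (2,2) at t=1.4549
    y: enter (2,1) at t=2.6096 ← occupied
  → r_7 = 2.6096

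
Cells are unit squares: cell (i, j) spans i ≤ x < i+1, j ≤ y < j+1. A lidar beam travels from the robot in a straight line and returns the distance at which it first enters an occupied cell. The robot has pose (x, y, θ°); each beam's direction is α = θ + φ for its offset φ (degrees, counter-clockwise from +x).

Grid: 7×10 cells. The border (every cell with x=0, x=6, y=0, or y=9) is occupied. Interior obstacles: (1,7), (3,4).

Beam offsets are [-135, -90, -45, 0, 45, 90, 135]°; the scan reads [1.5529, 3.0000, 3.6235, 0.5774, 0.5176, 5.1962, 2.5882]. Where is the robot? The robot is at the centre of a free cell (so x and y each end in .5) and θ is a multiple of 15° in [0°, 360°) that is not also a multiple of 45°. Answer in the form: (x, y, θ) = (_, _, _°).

(x, y, θ) = (2.5, 4.5, 330°)

Candidates: 38 free-cell centres × 16 headings = 608 poses. Raycast each; keep the one whose scan matches to 4 dp.
  (5.5, 6.5, 30°): beam 1 = 5.6940 ≠ 1.5529 ✗
  (4.5, 5.5, 285°): beam 1 = 3.0000 ≠ 1.5529 ✗
  (2.5, 2.5, 30°): beam 2 = 1.7321 ≠ 3.0000 ✗
  (2.5, 7.5, 75°): beam 1 = 2.8868 ≠ 1.5529 ✗
  (5.5, 1.5, 165°): beam 1 = 0.5774 ≠ 1.5529 ✗
  …
  (2.5, 4.5, 330°): r_1=1.5529, r_2=3.0000, r_3=3.6235, r_4=0.5774, r_5=0.5176, r_6=5.1962, r_7=2.5882 — all match ✓
Only this pose fits every beam.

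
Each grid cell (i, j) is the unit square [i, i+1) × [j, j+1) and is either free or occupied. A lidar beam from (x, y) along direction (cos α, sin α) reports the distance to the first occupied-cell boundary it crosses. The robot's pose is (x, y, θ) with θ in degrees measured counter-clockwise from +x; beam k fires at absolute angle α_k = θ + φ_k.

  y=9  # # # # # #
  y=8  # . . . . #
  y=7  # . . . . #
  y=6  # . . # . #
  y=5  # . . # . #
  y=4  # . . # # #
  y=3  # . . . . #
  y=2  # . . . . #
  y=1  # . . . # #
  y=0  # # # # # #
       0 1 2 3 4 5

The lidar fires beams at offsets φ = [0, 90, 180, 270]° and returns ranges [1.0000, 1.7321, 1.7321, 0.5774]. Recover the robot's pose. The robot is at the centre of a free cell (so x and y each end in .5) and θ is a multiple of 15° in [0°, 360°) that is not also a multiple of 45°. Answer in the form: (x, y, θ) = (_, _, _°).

Enumerate (i+0.5, j+0.5, θ) over the 27 free cells and 16 admissible headings. For each, cast all 4 beams and compare to the given ranges.
  (3.5, 7.5, 285°): beam 1 = 0.5176 ≠ 1.0000 ✗
  (2.5, 3.5, 120°): beam 1 = 3.0000 ≠ 1.0000 ✗
  (1.5, 4.5, 255°): beam 1 = 1.9319 ≠ 1.0000 ✗
  (3.5, 1.5, 60°): beam 1 = 2.8868 ≠ 1.0000 ✗
  (2.5, 8.5, 210°): beam 1 = 1.7321 ≠ 1.0000 ✗
  …
  (1.5, 7.5, 240°): r_1=1.0000, r_2=1.7321, r_3=1.7321, r_4=0.5774 — all match ✓
Unique over the lattice → pose = (1.5, 7.5, 240°).

(x, y, θ) = (1.5, 7.5, 240°)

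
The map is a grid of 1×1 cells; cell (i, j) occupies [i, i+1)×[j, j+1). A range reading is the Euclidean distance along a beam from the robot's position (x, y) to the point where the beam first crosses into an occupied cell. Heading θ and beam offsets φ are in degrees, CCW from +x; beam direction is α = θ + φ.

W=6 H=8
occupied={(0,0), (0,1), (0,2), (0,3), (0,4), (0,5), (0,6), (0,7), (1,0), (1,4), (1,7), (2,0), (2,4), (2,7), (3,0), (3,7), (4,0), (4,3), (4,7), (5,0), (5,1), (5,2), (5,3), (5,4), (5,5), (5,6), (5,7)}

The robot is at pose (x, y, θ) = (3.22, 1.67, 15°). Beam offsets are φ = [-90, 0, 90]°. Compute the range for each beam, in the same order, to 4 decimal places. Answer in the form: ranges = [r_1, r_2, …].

beam 1: φ=-90°, α=285°
  d=(0.2588,-0.9659)  start (3,1)  tX=3.0137 tY=0.6936  stride 1/|dx|=3.8637 1/|dy|=1.0353
    cross y-line → (3,0), t=0.6936 (wall)
  → r_1 = 0.6936
beam 2: φ=0°, α=15°
  d=(0.9659,0.2588)  start (3,1)  tX=0.8075 tY=1.2750  stride 1/|dx|=1.0353 1/|dy|=3.8637
    cross x-line → (4,1), t=0.8075
    cross y-line → (4,2), t=1.2750
    cross x-line → (5,2), t=1.8428 (wall)
  → r_2 = 1.8428
beam 3: φ=90°, α=105°
  d=(-0.2588,0.9659)  start (3,1)  tX=0.8500 tY=0.3416  stride 1/|dx|=3.8637 1/|dy|=1.0353
    cross y-line → (3,2), t=0.3416
    cross x-line → (2,2), t=0.8500
    cross y-line → (2,3), t=1.3769
    cross y-line → (2,4), t=2.4122 (wall)
  → r_3 = 2.4122

ranges = [0.6936, 1.8428, 2.4122]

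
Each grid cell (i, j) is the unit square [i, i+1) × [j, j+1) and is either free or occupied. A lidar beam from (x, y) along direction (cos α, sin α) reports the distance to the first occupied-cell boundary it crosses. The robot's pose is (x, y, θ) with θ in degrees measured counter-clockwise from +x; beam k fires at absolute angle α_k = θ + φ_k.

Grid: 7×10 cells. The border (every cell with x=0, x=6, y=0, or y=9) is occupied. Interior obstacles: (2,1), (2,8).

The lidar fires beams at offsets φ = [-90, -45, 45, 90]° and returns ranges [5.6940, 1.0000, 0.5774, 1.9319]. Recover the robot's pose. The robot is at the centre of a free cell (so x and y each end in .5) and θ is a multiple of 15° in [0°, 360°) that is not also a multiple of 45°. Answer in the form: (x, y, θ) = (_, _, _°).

(x, y, θ) = (5.5, 6.5, 345°)

The pose lattice has 38·16 = 608 candidates. Test each by forward raycasting.
  (1.5, 1.5, 60°): beam 1 = 0.5774 ≠ 5.6940 ✗
  (2.5, 2.5, 210°): beam 1 = 3.0000 ≠ 5.6940 ✗
  (3.5, 8.5, 105°): beam 1 = 1.9319 ≠ 5.6940 ✗
  …
  (5.5, 6.5, 345°): r_1=5.6940, r_2=1.0000, r_3=0.5774, r_4=1.9319 — all match ✓
Unique over the lattice → pose = (5.5, 6.5, 345°).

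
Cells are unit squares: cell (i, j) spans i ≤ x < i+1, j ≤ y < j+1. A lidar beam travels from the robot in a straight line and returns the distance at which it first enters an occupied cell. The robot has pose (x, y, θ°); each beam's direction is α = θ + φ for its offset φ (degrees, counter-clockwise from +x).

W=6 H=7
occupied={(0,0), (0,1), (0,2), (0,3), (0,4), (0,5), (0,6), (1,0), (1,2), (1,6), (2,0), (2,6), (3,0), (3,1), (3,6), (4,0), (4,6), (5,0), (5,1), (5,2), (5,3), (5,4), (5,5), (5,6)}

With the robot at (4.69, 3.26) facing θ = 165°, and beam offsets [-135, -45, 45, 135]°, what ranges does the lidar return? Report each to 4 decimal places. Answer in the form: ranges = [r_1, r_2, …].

beam 1: φ=-135°, α=30°
  dir = (cos 30°, sin 30°) = (0.8660, 0.5000); from cell (4,3)
  next x-line at t=0.3580, next y-line at t=1.4800; Δt_x=1.1547, Δt_y=2.0000
    x: enter (5,3) at t=0.3580 ← occupied
  → r_1 = 0.3580
beam 2: φ=-45°, α=120°
  dir = (cos 120°, sin 120°) = (-0.5000, 0.8660); from cell (4,3)
  next x-line at t=1.3800, next y-line at t=0.8545; Δt_x=2.0000, Δt_y=1.1547
    y: enter (4,4) at t=0.8545
    x: enter (3,4) at t=1.3800
    y: enter (3,5) at t=2.0092
    y: enter (3,6) at t=3.1639 ← occupied
  → r_2 = 3.1639
beam 3: φ=45°, α=210°
  dir = (cos 210°, sin 210°) = (-0.8660, -0.5000); from cell (4,3)
  next x-line at t=0.7967, next y-line at t=0.5200; Δt_x=1.1547, Δt_y=2.0000
    y: enter (4,2) at t=0.5200
    x: enter (3,2) at t=0.7967
    x: enter (2,2) at t=1.9514
    y: enter (2,1) at t=2.5200
    x: enter (1,1) at t=3.1061
    x: enter (0,1) at t=4.2608 ← occupied
  → r_3 = 4.2608
beam 4: φ=135°, α=300°
  dir = (cos 300°, sin 300°) = (0.5000, -0.8660); from cell (4,3)
  next x-line at t=0.6200, next y-line at t=0.3002; Δt_x=2.0000, Δt_y=1.1547
    y: enter (4,2) at t=0.3002
    x: enter (5,2) at t=0.6200 ← occupied
  → r_4 = 0.6200

ranges = [0.3580, 3.1639, 4.2608, 0.6200]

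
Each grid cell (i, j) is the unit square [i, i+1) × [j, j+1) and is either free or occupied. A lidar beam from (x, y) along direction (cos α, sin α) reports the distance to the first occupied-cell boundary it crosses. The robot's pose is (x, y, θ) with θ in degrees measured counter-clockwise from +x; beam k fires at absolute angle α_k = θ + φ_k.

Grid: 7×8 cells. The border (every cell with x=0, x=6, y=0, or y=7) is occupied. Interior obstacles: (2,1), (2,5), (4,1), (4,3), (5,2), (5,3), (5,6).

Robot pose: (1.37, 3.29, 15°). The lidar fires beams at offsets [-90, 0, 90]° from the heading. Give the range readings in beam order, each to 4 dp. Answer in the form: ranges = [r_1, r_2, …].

beam 1: φ=-90°, α=285°
  d=(0.2588,-0.9659)  start (1,3)  tX=2.4341 tY=0.3002  stride 1/|dx|=3.8637 1/|dy|=1.0353
    cross y-line → (1,2), t=0.3002
    cross y-line → (1,1), t=1.3355
    cross y-line → (1,0), t=2.3708 (wall)
  → r_1 = 2.3708
beam 2: φ=0°, α=15°
  d=(0.9659,0.2588)  start (1,3)  tX=0.6522 tY=2.7432  stride 1/|dx|=1.0353 1/|dy|=3.8637
    cross x-line → (2,3), t=0.6522
    cross x-line → (3,3), t=1.6875
    cross x-line → (4,3), t=2.7228 (wall)
  → r_2 = 2.7228
beam 3: φ=90°, α=105°
  d=(-0.2588,0.9659)  start (1,3)  tX=1.4296 tY=0.7350  stride 1/|dx|=3.8637 1/|dy|=1.0353
    cross y-line → (1,4), t=0.7350
    cross x-line → (0,4), t=1.4296 (wall)
  → r_3 = 1.4296

ranges = [2.3708, 2.7228, 1.4296]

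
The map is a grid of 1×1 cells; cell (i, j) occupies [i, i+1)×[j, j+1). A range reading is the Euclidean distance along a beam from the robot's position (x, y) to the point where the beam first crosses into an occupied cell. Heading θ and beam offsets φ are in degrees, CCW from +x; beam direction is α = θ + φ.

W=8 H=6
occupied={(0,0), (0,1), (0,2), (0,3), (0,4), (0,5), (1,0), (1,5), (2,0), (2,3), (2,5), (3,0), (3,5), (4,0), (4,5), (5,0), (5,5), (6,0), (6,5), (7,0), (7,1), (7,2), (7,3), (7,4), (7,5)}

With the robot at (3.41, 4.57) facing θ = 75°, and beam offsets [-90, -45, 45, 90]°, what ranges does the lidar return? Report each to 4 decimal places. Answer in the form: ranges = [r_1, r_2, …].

beam 1: φ=-90°, α=345°
  d=(0.9659,-0.2588)  start (3,4)  tX=0.6108 tY=2.2023  stride 1/|dx|=1.0353 1/|dy|=3.8637
    cross x-line → (4,4), t=0.6108
    cross x-line → (5,4), t=1.6461
    cross y-line → (5,3), t=2.2023
    cross x-line → (6,3), t=2.6814
    cross x-line → (7,3), t=3.7166 (wall)
  → r_1 = 3.7166
beam 2: φ=-45°, α=30°
  d=(0.8660,0.5000)  start (3,4)  tX=0.6813 tY=0.8600  stride 1/|dx|=1.1547 1/|dy|=2.0000
    cross x-line → (4,4), t=0.6813
    cross y-line → (4,5), t=0.8600 (wall)
  → r_2 = 0.8600
beam 3: φ=45°, α=120°
  d=(-0.5000,0.8660)  start (3,4)  tX=0.8200 tY=0.4965  stride 1/|dx|=2.0000 1/|dy|=1.1547
    cross y-line → (3,5), t=0.4965 (wall)
  → r_3 = 0.4965
beam 4: φ=90°, α=165°
  d=(-0.9659,0.2588)  start (3,4)  tX=0.4245 tY=1.6614  stride 1/|dx|=1.0353 1/|dy|=3.8637
    cross x-line → (2,4), t=0.4245
    cross x-line → (1,4), t=1.4597
    cross y-line → (1,5), t=1.6614 (wall)
  → r_4 = 1.6614

ranges = [3.7166, 0.8600, 0.4965, 1.6614]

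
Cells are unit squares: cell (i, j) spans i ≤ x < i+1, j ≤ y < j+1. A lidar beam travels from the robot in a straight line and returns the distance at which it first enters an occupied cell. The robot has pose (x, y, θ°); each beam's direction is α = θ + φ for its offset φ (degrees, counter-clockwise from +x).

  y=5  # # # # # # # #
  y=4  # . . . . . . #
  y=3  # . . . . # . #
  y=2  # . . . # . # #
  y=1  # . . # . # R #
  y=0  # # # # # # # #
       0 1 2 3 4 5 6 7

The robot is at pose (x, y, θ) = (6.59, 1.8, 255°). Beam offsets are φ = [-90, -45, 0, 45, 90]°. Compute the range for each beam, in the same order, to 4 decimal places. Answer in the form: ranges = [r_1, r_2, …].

ranges = [0.6108, 0.6813, 0.8282, 0.8200, 0.4245]

beam 1: φ=-90°, α=165°
  dir = (cos 165°, sin 165°) = (-0.9659, 0.2588); from cell (6,1)
  next x-line at t=0.6108, next y-line at t=0.7727; Δt_x=1.0353, Δt_y=3.8637
    x: enter (5,1) at t=0.6108 ← occupied
  → r_1 = 0.6108
beam 2: φ=-45°, α=210°
  dir = (cos 210°, sin 210°) = (-0.8660, -0.5000); from cell (6,1)
  next x-line at t=0.6813, next y-line at t=1.6000; Δt_x=1.1547, Δt_y=2.0000
    x: enter (5,1) at t=0.6813 ← occupied
  → r_2 = 0.6813
beam 3: φ=0°, α=255°
  dir = (cos 255°, sin 255°) = (-0.2588, -0.9659); from cell (6,1)
  next x-line at t=2.2796, next y-line at t=0.8282; Δt_x=3.8637, Δt_y=1.0353
    y: enter (6,0) at t=0.8282 ← occupied
  → r_3 = 0.8282
beam 4: φ=45°, α=300°
  dir = (cos 300°, sin 300°) = (0.5000, -0.8660); from cell (6,1)
  next x-line at t=0.8200, next y-line at t=0.9238; Δt_x=2.0000, Δt_y=1.1547
    x: enter (7,1) at t=0.8200 ← occupied
  → r_4 = 0.8200
beam 5: φ=90°, α=345°
  dir = (cos 345°, sin 345°) = (0.9659, -0.2588); from cell (6,1)
  next x-line at t=0.4245, next y-line at t=3.0910; Δt_x=1.0353, Δt_y=3.8637
    x: enter (7,1) at t=0.4245 ← occupied
  → r_5 = 0.4245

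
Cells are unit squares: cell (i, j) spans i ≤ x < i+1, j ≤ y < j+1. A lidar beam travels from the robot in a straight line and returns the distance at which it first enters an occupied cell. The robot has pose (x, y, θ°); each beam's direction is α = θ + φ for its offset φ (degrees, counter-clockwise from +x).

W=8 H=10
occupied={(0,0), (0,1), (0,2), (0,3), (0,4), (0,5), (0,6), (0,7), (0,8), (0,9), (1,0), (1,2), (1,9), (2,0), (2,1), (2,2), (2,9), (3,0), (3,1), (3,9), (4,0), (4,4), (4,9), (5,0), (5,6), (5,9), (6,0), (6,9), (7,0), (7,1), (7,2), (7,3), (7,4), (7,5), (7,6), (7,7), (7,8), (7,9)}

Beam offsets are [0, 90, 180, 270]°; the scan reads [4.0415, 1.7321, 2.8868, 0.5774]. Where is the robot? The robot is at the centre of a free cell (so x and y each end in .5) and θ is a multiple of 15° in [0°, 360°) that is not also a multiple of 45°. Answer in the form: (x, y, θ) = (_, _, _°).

Enumerate (i+0.5, j+0.5, θ) over the 42 free cells and 16 admissible headings. For each, cast all 4 beams and compare to the given ranges.
  (4.5, 3.5, 60°): beam 1 = 0.5774 ≠ 4.0415 ✗
  (3.5, 3.5, 120°): beam 1 = 5.0000 ≠ 4.0415 ✗
  (2.5, 7.5, 210°): beam 1 = 1.7321 ≠ 4.0415 ✗
  (4.5, 3.5, 285°): beam 1 = 2.5882 ≠ 4.0415 ✗
  …
  (4.5, 3.5, 150°): r_1=4.0415, r_2=1.7321, r_3=2.8868, r_4=0.5774 — all match ✓
No second candidate reproduces the full scan.

(x, y, θ) = (4.5, 3.5, 150°)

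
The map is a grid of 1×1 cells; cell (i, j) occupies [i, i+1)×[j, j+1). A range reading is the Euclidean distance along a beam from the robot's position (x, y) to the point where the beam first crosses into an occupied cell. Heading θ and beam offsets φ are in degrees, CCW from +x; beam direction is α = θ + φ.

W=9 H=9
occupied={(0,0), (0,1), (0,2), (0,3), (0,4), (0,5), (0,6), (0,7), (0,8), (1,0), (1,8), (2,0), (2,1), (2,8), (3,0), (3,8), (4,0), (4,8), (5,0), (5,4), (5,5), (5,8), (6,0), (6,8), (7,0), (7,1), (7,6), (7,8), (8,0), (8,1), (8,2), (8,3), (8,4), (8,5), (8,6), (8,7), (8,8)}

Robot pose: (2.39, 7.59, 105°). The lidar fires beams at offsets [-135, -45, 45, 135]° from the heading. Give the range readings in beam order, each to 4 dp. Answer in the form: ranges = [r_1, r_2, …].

beam 1: φ=-135°, α=330°
  direction (0.8660, -0.5000); cell (2,7); t to first gridline: x 0.7044, y 1.1800 (then +1.1547 / +2.0000)
    (3,7) via x @ 0.7044
    (3,6) via y @ 1.1800
    (4,6) via x @ 1.8591
    (5,6) via x @ 3.0138
    (5,5) via y @ 3.1800  # hit
  → r_1 = 3.1800
beam 2: φ=-45°, α=60°
  direction (0.5000, 0.8660); cell (2,7); t to first gridline: x 1.2200, y 0.4734 (then +2.0000 / +1.1547)
    (2,8) via y @ 0.4734  # hit
  → r_2 = 0.4734
beam 3: φ=45°, α=150°
  direction (-0.8660, 0.5000); cell (2,7); t to first gridline: x 0.4503, y 0.8200 (then +1.1547 / +2.0000)
    (1,7) via x @ 0.4503
    (1,8) via y @ 0.8200  # hit
  → r_3 = 0.8200
beam 4: φ=135°, α=240°
  direction (-0.5000, -0.8660); cell (2,7); t to first gridline: x 0.7800, y 0.6813 (then +2.0000 / +1.1547)
    (2,6) via y @ 0.6813
    (1,6) via x @ 0.7800
    (1,5) via y @ 1.8360
    (0,5) via x @ 2.7800  # hit
  → r_4 = 2.7800

ranges = [3.1800, 0.4734, 0.8200, 2.7800]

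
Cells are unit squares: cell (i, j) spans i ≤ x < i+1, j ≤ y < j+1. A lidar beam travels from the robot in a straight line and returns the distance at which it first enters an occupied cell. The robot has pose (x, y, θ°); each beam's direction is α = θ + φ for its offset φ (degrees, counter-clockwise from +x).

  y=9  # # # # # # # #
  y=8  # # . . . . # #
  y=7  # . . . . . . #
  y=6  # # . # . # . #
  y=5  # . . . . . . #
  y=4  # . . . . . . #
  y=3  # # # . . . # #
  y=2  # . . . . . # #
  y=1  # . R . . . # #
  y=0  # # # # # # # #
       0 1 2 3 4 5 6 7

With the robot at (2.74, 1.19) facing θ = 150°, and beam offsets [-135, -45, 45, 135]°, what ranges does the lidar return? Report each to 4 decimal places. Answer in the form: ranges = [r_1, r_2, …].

ranges = [3.3750, 1.8738, 0.7341, 0.1967]

beam 1: φ=-135°, α=15°
  direction (0.9659, 0.2588); cell (2,1); t to first gridline: x 0.2692, y 3.1296 (then +1.0353 / +3.8637)
    (3,1) via x @ 0.2692
    (4,1) via x @ 1.3044
    (5,1) via x @ 2.3397
    (5,2) via y @ 3.1296
    (6,2) via x @ 3.3750  # hit
  → r_1 = 3.3750
beam 2: φ=-45°, α=105°
  direction (-0.2588, 0.9659); cell (2,1); t to first gridline: x 2.8591, y 0.8386 (then +3.8637 / +1.0353)
    (2,2) via y @ 0.8386
    (2,3) via y @ 1.8738  # hit
  → r_2 = 1.8738
beam 3: φ=45°, α=195°
  direction (-0.9659, -0.2588); cell (2,1); t to first gridline: x 0.7661, y 0.7341 (then +1.0353 / +3.8637)
    (2,0) via y @ 0.7341  # hit
  → r_3 = 0.7341
beam 4: φ=135°, α=285°
  direction (0.2588, -0.9659); cell (2,1); t to first gridline: x 1.0046, y 0.1967 (then +3.8637 / +1.0353)
    (2,0) via y @ 0.1967  # hit
  → r_4 = 0.1967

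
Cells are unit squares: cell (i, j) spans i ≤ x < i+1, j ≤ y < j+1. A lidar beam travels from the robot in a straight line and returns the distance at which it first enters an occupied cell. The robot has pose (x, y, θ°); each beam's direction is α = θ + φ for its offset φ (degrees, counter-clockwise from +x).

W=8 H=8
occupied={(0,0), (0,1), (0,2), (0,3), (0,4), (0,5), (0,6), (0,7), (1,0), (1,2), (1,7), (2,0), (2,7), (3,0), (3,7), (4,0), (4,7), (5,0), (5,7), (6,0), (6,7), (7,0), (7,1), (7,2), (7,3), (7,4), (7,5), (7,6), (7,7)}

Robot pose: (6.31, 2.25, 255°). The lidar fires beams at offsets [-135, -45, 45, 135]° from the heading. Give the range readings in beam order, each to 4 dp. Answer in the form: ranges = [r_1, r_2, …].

beam 1: φ=-135°, α=120°
  dir = (cos 120°, sin 120°) = (-0.5000, 0.8660); from cell (6,2)
  next x-line at t=0.6200, next y-line at t=0.8660; Δt_x=2.0000, Δt_y=1.1547
    x: enter (5,2) at t=0.6200
    y: enter (5,3) at t=0.8660
    y: enter (5,4) at t=2.0207
    x: enter (4,4) at t=2.6200
    y: enter (4,5) at t=3.1754
    y: enter (4,6) at t=4.3301
    x: enter (3,6) at t=4.6200
    y: enter (3,7) at t=5.4848 ← occupied
  → r_1 = 5.4848
beam 2: φ=-45°, α=210°
  dir = (cos 210°, sin 210°) = (-0.8660, -0.5000); from cell (6,2)
  next x-line at t=0.3580, next y-line at t=0.5000; Δt_x=1.1547, Δt_y=2.0000
    x: enter (5,2) at t=0.3580
    y: enter (5,1) at t=0.5000
    x: enter (4,1) at t=1.5127
    y: enter (4,0) at t=2.5000 ← occupied
  → r_2 = 2.5000
beam 3: φ=45°, α=300°
  dir = (cos 300°, sin 300°) = (0.5000, -0.8660); from cell (6,2)
  next x-line at t=1.3800, next y-line at t=0.2887; Δt_x=2.0000, Δt_y=1.1547
    y: enter (6,1) at t=0.2887
    x: enter (7,1) at t=1.3800 ← occupied
  → r_3 = 1.3800
beam 4: φ=135°, α=30°
  dir = (cos 30°, sin 30°) = (0.8660, 0.5000); from cell (6,2)
  next x-line at t=0.7967, next y-line at t=1.5000; Δt_x=1.1547, Δt_y=2.0000
    x: enter (7,2) at t=0.7967 ← occupied
  → r_4 = 0.7967

ranges = [5.4848, 2.5000, 1.3800, 0.7967]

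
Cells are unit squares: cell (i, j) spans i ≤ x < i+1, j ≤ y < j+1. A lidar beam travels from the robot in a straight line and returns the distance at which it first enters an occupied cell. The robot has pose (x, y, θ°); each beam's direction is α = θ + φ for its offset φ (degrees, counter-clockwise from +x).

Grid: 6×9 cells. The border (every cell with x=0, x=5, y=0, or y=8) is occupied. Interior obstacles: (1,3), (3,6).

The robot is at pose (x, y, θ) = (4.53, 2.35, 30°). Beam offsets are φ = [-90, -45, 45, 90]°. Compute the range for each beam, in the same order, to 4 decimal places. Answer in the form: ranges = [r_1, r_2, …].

beam 1: φ=-90°, α=300°
  d=(0.5000,-0.8660)  start (4,2)  tX=0.9400 tY=0.4041  stride 1/|dx|=2.0000 1/|dy|=1.1547
    cross y-line → (4,1), t=0.4041
    cross x-line → (5,1), t=0.9400 (wall)
  → r_1 = 0.9400
beam 2: φ=-45°, α=345°
  d=(0.9659,-0.2588)  start (4,2)  tX=0.4866 tY=1.3523  stride 1/|dx|=1.0353 1/|dy|=3.8637
    cross x-line → (5,2), t=0.4866 (wall)
  → r_2 = 0.4866
beam 3: φ=45°, α=75°
  d=(0.2588,0.9659)  start (4,2)  tX=1.8159 tY=0.6729  stride 1/|dx|=3.8637 1/|dy|=1.0353
    cross y-line → (4,3), t=0.6729
    cross y-line → (4,4), t=1.7082
    cross x-line → (5,4), t=1.8159 (wall)
  → r_3 = 1.8159
beam 4: φ=90°, α=120°
  d=(-0.5000,0.8660)  start (4,2)  tX=1.0600 tY=0.7506  stride 1/|dx|=2.0000 1/|dy|=1.1547
    cross y-line → (4,3), t=0.7506
    cross x-line → (3,3), t=1.0600
    cross y-line → (3,4), t=1.9053
    cross y-line → (3,5), t=3.0600
    cross x-line → (2,5), t=3.0600
    cross y-line → (2,6), t=4.2147
    cross x-line → (1,6), t=5.0600
    cross y-line → (1,7), t=5.3694
    cross y-line → (1,8), t=6.5241 (wall)
  → r_4 = 6.5241

ranges = [0.9400, 0.4866, 1.8159, 6.5241]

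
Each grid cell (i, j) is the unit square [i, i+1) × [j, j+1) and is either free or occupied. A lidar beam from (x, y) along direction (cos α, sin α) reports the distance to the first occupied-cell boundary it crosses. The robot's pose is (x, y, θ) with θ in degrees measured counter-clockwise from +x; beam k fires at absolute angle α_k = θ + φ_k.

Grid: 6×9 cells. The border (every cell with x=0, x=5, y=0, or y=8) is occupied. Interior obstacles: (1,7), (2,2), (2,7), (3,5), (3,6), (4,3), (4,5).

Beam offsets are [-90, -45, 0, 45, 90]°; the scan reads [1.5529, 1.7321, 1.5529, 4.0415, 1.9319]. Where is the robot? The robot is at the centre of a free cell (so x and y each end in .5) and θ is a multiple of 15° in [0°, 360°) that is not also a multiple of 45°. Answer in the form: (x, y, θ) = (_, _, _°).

Enumerate (i+0.5, j+0.5, θ) over the 21 free cells and 16 admissible headings. For each, cast all 5 beams and compare to the given ranges.
  (3.5, 3.5, 15°): beam 1 = 2.5882 ≠ 1.5529 ✗
  (3.5, 3.5, 330°): beam 1 = 1.0000 ≠ 1.5529 ✗
  (1.5, 4.5, 105°): beam 1 = 1.9319 ≠ 1.5529 ✗
  (2.5, 1.5, 60°): beam 1 = 1.0000 ≠ 1.5529 ✗
  (1.5, 5.5, 255°): beam 1 = 0.5176 ≠ 1.5529 ✗
  …
  (2.5, 4.5, 255°): r_1=1.5529, r_2=1.7321, r_3=1.5529, r_4=4.0415, r_5=1.9319 — all match ✓
Unique over the lattice → pose = (2.5, 4.5, 255°).

(x, y, θ) = (2.5, 4.5, 255°)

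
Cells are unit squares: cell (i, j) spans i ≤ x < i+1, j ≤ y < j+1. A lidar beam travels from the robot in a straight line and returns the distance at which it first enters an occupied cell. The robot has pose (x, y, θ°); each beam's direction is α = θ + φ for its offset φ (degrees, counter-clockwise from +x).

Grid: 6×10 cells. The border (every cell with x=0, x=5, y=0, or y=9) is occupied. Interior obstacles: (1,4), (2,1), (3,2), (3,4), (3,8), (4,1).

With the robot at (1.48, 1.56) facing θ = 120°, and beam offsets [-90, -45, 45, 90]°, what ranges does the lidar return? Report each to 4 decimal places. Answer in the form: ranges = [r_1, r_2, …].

beam 1: φ=-90°, α=30°
  direction (0.8660, 0.5000); cell (1,1); t to first gridline: x 0.6004, y 0.8800 (then +1.1547 / +2.0000)
    (2,1) via x @ 0.6004  # hit
  → r_1 = 0.6004
beam 2: φ=-45°, α=75°
  direction (0.2588, 0.9659); cell (1,1); t to first gridline: x 2.0091, y 0.4555 (then +3.8637 / +1.0353)
    (1,2) via y @ 0.4555
    (1,3) via y @ 1.4908
    (2,3) via x @ 2.0091
    (2,4) via y @ 2.5261
    (2,5) via y @ 3.5614
    (2,6) via y @ 4.5966
    (2,7) via y @ 5.6319
    (3,7) via x @ 5.8728
    (3,8) via y @ 6.6672  # hit
  → r_2 = 6.6672
beam 3: φ=45°, α=165°
  direction (-0.9659, 0.2588); cell (1,1); t to first gridline: x 0.4969, y 1.7000 (then +1.0353 / +3.8637)
    (0,1) via x @ 0.4969  # hit
  → r_3 = 0.4969
beam 4: φ=90°, α=210°
  direction (-0.8660, -0.5000); cell (1,1); t to first gridline: x 0.5543, y 1.1200 (then +1.1547 / +2.0000)
    (0,1) via x @ 0.5543  # hit
  → r_4 = 0.5543

ranges = [0.6004, 6.6672, 0.4969, 0.5543]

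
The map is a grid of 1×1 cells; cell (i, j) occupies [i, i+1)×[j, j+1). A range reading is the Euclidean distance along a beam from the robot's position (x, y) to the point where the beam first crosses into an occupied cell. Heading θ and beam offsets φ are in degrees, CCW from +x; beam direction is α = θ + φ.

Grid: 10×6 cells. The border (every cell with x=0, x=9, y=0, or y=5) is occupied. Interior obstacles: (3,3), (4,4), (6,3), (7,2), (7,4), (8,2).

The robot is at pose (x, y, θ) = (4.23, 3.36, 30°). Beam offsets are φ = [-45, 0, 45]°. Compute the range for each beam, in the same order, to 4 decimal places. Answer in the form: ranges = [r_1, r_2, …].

beam 1: φ=-45°, α=345°
  cosα=0.9659 sinα=-0.2588 | (4,3) | tMaxX 0.7972 tMaxY 1.3909 | tΔX 1.0353 tΔY 3.8637
    t=0.7972 [x] (5,3)
    t=1.3909 [y] (5,2)
    t=1.8324 [x] (6,2)
    t=2.8677 [x] (7,2) — stop
  → r_1 = 2.8677
beam 2: φ=0°, α=30°
  cosα=0.8660 sinα=0.5000 | (4,3) | tMaxX 0.8891 tMaxY 1.2800 | tΔX 1.1547 tΔY 2.0000
    t=0.8891 [x] (5,3)
    t=1.2800 [y] (5,4)
    t=2.0438 [x] (6,4)
    t=3.1985 [x] (7,4) — stop
  → r_2 = 3.1985
beam 3: φ=45°, α=75°
  cosα=0.2588 sinα=0.9659 | (4,3) | tMaxX 2.9751 tMaxY 0.6626 | tΔX 3.8637 tΔY 1.0353
    t=0.6626 [y] (4,4) — stop
  → r_3 = 0.6626

ranges = [2.8677, 3.1985, 0.6626]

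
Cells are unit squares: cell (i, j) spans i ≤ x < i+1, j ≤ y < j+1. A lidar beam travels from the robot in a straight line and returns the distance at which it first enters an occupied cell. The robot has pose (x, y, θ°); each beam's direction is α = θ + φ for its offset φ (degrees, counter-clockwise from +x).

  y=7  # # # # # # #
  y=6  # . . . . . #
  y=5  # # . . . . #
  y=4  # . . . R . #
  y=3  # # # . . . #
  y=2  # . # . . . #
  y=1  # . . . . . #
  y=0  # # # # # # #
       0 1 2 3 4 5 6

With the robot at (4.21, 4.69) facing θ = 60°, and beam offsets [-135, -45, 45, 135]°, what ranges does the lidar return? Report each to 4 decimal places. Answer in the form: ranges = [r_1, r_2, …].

ranges = [3.8202, 1.8531, 2.3915, 2.6660]

beam 1: φ=-135°, α=285°
  d=(0.2588,-0.9659)  start (4,4)  tX=3.0523 tY=0.7143  stride 1/|dx|=3.8637 1/|dy|=1.0353
    cross y-line → (4,3), t=0.7143
    cross y-line → (4,2), t=1.7496
    cross y-line → (4,1), t=2.7849
    cross x-line → (5,1), t=3.0523
    cross y-line → (5,0), t=3.8202 (wall)
  → r_1 = 3.8202
beam 2: φ=-45°, α=15°
  d=(0.9659,0.2588)  start (4,4)  tX=0.8179 tY=1.1977  stride 1/|dx|=1.0353 1/|dy|=3.8637
    cross x-line → (5,4), t=0.8179
    cross y-line → (5,5), t=1.1977
    cross x-line → (6,5), t=1.8531 (wall)
  → r_2 = 1.8531
beam 3: φ=45°, α=105°
  d=(-0.2588,0.9659)  start (4,4)  tX=0.8114 tY=0.3209  stride 1/|dx|=3.8637 1/|dy|=1.0353
    cross y-line → (4,5), t=0.3209
    cross x-line → (3,5), t=0.8114
    cross y-line → (3,6), t=1.3562
    cross y-line → (3,7), t=2.3915 (wall)
  → r_3 = 2.3915
beam 4: φ=135°, α=195°
  d=(-0.9659,-0.2588)  start (4,4)  tX=0.2174 tY=2.6660  stride 1/|dx|=1.0353 1/|dy|=3.8637
    cross x-line → (3,4), t=0.2174
    cross x-line → (2,4), t=1.2527
    cross x-line → (1,4), t=2.2880
    cross y-line → (1,3), t=2.6660 (wall)
  → r_4 = 2.6660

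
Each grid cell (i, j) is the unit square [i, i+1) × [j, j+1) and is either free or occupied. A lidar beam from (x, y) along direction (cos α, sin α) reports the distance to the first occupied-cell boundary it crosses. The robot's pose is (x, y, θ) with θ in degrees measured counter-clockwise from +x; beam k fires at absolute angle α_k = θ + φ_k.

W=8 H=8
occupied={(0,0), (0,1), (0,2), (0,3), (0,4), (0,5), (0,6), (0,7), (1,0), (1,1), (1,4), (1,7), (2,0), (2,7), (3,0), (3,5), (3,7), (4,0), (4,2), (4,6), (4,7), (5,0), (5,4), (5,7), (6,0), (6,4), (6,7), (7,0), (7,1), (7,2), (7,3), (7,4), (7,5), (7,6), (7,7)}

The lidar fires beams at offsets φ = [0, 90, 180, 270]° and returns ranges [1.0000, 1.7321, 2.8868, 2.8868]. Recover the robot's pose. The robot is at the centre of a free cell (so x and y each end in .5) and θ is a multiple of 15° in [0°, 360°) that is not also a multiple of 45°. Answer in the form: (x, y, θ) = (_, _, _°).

The pose lattice has 29·16 = 464 candidates. Test each by forward raycasting.
  (2.5, 4.5, 120°): beam 1 = 2.8868 ≠ 1.0000 ✗
  (4.5, 3.5, 300°): beam 1 = 0.5774 ≠ 1.0000 ✗
  (2.5, 6.5, 195°): beam 1 = 1.5529 ≠ 1.0000 ✗
  (5.5, 3.5, 60°): beam 1 = 0.5774 ≠ 1.0000 ✗
  (6.5, 1.5, 150°): beam 1 = 1.7321 ≠ 1.0000 ✗
  …
  (2.5, 3.5, 120°): r_1=1.0000, r_2=1.7321, r_3=2.8868, r_4=2.8868 — all match ✓
No second candidate reproduces the full scan.

(x, y, θ) = (2.5, 3.5, 120°)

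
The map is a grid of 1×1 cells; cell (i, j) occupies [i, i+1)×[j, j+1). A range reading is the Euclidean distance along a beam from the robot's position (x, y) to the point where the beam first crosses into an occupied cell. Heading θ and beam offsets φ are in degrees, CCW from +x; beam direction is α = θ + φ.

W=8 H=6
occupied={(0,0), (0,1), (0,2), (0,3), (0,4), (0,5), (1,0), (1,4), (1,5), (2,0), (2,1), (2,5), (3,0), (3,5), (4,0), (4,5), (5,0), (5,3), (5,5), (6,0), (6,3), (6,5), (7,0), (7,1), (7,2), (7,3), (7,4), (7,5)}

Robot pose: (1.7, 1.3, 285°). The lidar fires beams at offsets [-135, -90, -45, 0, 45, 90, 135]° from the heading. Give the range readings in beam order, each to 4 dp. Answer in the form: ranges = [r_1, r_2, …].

beam 1: φ=-135°, α=150°
  direction (-0.8660, 0.5000); cell (1,1); t to first gridline: x 0.8083, y 1.4000 (then +1.1547 / +2.0000)
    (0,1) via x @ 0.8083  # hit
  → r_1 = 0.8083
beam 2: φ=-90°, α=195°
  direction (-0.9659, -0.2588); cell (1,1); t to first gridline: x 0.7247, y 1.1591 (then +1.0353 / +3.8637)
    (0,1) via x @ 0.7247  # hit
  → r_2 = 0.7247
beam 3: φ=-45°, α=240°
  direction (-0.5000, -0.8660); cell (1,1); t to first gridline: x 1.4000, y 0.3464 (then +2.0000 / +1.1547)
    (1,0) via y @ 0.3464  # hit
  → r_3 = 0.3464
beam 4: φ=0°, α=285°
  direction (0.2588, -0.9659); cell (1,1); t to first gridline: x 1.1591, y 0.3106 (then +3.8637 / +1.0353)
    (1,0) via y @ 0.3106  # hit
  → r_4 = 0.3106
beam 5: φ=45°, α=330°
  direction (0.8660, -0.5000); cell (1,1); t to first gridline: x 0.3464, y 0.6000 (then +1.1547 / +2.0000)
    (2,1) via x @ 0.3464  # hit
  → r_5 = 0.3464
beam 6: φ=90°, α=15°
  direction (0.9659, 0.2588); cell (1,1); t to first gridline: x 0.3106, y 2.7046 (then +1.0353 / +3.8637)
    (2,1) via x @ 0.3106  # hit
  → r_6 = 0.3106
beam 7: φ=135°, α=60°
  direction (0.5000, 0.8660); cell (1,1); t to first gridline: x 0.6000, y 0.8083 (then +2.0000 / +1.1547)
    (2,1) via x @ 0.6000  # hit
  → r_7 = 0.6000

ranges = [0.8083, 0.7247, 0.3464, 0.3106, 0.3464, 0.3106, 0.6000]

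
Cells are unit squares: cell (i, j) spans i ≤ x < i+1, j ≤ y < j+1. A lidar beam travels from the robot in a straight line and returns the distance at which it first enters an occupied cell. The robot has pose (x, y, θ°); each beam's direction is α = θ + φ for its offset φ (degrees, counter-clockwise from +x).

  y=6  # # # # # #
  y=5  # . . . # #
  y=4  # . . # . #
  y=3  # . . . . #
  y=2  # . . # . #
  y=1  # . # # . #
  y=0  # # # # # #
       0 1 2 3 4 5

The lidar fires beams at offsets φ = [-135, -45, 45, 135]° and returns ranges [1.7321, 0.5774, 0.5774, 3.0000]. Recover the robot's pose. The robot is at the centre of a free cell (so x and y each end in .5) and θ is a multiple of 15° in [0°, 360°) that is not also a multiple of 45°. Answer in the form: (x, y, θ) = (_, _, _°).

(x, y, θ) = (2.5, 2.5, 345°)

Candidates: 15 free-cell centres × 16 headings = 240 poses. Raycast each; keep the one whose scan matches to 4 dp.
  (1.5, 5.5, 240°): beam 1 = 0.5176 ≠ 1.7321 ✗
  (3.5, 3.5, 30°): beam 1 = 0.5176 ≠ 1.7321 ✗
  (3.5, 5.5, 240°): beam 1 = 0.5176 ≠ 1.7321 ✗
  …
  (2.5, 2.5, 345°): r_1=1.7321, r_2=0.5774, r_3=0.5774, r_4=3.0000 — all match ✓
No second candidate reproduces the full scan.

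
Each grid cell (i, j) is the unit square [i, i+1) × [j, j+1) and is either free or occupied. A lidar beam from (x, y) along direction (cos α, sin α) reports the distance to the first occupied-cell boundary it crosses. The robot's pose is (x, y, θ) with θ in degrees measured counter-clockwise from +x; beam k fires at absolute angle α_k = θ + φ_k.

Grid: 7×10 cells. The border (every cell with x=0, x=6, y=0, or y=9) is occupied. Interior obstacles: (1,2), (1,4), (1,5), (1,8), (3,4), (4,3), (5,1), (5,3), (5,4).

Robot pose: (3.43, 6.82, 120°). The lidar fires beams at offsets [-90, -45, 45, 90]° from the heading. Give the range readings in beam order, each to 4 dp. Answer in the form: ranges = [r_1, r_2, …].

beam 1: φ=-90°, α=30°
  cosα=0.8660 sinα=0.5000 | (3,6) | tMaxX 0.6582 tMaxY 0.3600 | tΔX 1.1547 tΔY 2.0000
    t=0.3600 [y] (3,7)
    t=0.6582 [x] (4,7)
    t=1.8129 [x] (5,7)
    t=2.3600 [y] (5,8)
    t=2.9676 [x] (6,8) — stop
  → r_1 = 2.9676
beam 2: φ=-45°, α=75°
  cosα=0.2588 sinα=0.9659 | (3,6) | tMaxX 2.2023 tMaxY 0.1863 | tΔX 3.8637 tΔY 1.0353
    t=0.1863 [y] (3,7)
    t=1.2216 [y] (3,8)
    t=2.2023 [x] (4,8)
    t=2.2569 [y] (4,9) — stop
  → r_2 = 2.2569
beam 3: φ=45°, α=165°
  cosα=-0.9659 sinα=0.2588 | (3,6) | tMaxX 0.4452 tMaxY 0.6955 | tΔX 1.0353 tΔY 3.8637
    t=0.4452 [x] (2,6)
    t=0.6955 [y] (2,7)
    t=1.4804 [x] (1,7)
    t=2.5157 [x] (0,7) — stop
  → r_3 = 2.5157
beam 4: φ=90°, α=210°
  cosα=-0.8660 sinα=-0.5000 | (3,6) | tMaxX 0.4965 tMaxY 1.6400 | tΔX 1.1547 tΔY 2.0000
    t=0.4965 [x] (2,6)
    t=1.6400 [y] (2,5)
    t=1.6512 [x] (1,5) — stop
  → r_4 = 1.6512

ranges = [2.9676, 2.2569, 2.5157, 1.6512]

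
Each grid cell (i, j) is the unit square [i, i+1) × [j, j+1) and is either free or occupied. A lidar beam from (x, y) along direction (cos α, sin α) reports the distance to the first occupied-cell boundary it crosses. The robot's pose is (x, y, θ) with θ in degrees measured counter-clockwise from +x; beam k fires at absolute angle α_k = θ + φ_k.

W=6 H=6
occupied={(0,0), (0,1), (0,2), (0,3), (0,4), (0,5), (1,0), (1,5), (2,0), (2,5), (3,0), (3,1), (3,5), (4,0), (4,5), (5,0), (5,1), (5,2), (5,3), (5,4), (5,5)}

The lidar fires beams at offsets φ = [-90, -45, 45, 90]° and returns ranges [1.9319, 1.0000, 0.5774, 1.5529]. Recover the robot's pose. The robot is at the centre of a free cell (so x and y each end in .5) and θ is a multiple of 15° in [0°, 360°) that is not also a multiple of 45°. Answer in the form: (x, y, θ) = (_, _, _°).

(x, y, θ) = (4.5, 3.5, 345°)

The pose lattice has 15·16 = 240 candidates. Test each by forward raycasting.
  (1.5, 2.5, 300°): beam 1 = 0.5774 ≠ 1.9319 ✗
  (3.5, 2.5, 285°): beam 1 = 2.5882 ≠ 1.9319 ✗
  (2.5, 1.5, 285°): beam 1 = 1.5529 ≠ 1.9319 ✗
  (3.5, 4.5, 300°): beam 1 = 2.8868 ≠ 1.9319 ✗
  (3.5, 4.5, 75°): beam 1 = 1.5529 ≠ 1.9319 ✗
  …
  (4.5, 3.5, 345°): r_1=1.9319, r_2=1.0000, r_3=0.5774, r_4=1.5529 — all match ✓
Only this pose fits every beam.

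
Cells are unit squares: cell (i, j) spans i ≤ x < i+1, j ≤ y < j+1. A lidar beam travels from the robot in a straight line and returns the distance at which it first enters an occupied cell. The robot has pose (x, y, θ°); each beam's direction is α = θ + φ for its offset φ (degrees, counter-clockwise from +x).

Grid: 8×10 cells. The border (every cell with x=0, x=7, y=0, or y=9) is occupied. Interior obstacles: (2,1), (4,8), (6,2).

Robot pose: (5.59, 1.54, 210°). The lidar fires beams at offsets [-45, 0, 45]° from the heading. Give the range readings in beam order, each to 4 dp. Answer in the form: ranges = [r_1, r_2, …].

beam 1: φ=-45°, α=165°
  dir = (cos 165°, sin 165°) = (-0.9659, 0.2588); from cell (5,1)
  next x-line at t=0.6108, next y-line at t=1.7773; Δt_x=1.0353, Δt_y=3.8637
    x: enter (4,1) at t=0.6108
    x: enter (3,1) at t=1.6461
    y: enter (3,2) at t=1.7773
    x: enter (2,2) at t=2.6814
    x: enter (1,2) at t=3.7166
    x: enter (0,2) at t=4.7519 ← occupied
  → r_1 = 4.7519
beam 2: φ=0°, α=210°
  dir = (cos 210°, sin 210°) = (-0.8660, -0.5000); from cell (5,1)
  next x-line at t=0.6813, next y-line at t=1.0800; Δt_x=1.1547, Δt_y=2.0000
    x: enter (4,1) at t=0.6813
    y: enter (4,0) at t=1.0800 ← occupied
  → r_2 = 1.0800
beam 3: φ=45°, α=255°
  dir = (cos 255°, sin 255°) = (-0.2588, -0.9659); from cell (5,1)
  next x-line at t=2.2796, next y-line at t=0.5590; Δt_x=3.8637, Δt_y=1.0353
    y: enter (5,0) at t=0.5590 ← occupied
  → r_3 = 0.5590

ranges = [4.7519, 1.0800, 0.5590]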